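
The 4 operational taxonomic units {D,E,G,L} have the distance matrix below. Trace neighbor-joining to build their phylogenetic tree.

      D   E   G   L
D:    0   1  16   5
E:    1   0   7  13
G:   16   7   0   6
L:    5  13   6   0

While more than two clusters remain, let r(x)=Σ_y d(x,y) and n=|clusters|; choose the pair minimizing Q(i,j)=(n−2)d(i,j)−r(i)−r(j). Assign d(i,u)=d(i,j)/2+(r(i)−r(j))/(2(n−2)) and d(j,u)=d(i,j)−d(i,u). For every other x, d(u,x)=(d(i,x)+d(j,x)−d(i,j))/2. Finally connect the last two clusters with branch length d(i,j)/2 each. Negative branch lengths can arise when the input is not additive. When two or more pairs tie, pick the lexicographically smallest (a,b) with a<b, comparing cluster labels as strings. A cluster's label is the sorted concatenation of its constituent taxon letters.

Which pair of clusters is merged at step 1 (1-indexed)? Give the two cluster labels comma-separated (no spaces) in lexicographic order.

D,E

iteration 1: select D,E (d=1, Q=-41); attach at lengths (3/4, 1/4); label the merged cluster DE
  updated: d(DE,G)=11, d(DE,L)=17/2
iteration 2: select DE,G (d=11, Q=-51/2); attach at lengths (27/4, 17/4); label the merged cluster DEG
  updated: d(DEG,L)=7/4
iteration 3: select DEG,L (d=7/4); attach at lengths (7/8, 7/8); label the merged cluster DEGL
final tree: (((D:3/4,E:1/4):27/4,G:17/4):7/8,L:7/8)
total length: 55/4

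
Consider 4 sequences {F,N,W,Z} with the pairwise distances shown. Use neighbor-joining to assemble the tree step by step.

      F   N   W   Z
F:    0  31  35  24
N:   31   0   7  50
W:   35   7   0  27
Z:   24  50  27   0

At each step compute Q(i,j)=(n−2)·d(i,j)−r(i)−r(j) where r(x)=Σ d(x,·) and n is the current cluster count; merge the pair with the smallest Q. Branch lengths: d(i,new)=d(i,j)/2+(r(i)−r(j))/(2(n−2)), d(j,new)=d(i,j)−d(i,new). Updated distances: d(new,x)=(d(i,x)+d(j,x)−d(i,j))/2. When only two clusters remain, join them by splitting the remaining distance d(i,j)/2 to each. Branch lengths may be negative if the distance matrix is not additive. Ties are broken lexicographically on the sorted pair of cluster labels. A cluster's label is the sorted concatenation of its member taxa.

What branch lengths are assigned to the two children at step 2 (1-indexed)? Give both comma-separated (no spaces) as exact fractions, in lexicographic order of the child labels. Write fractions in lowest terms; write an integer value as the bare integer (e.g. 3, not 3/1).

81/4,33/4

1. join F+Z (d=24, Q=-143) ⇒ FZ; edges |F|=37/4, |Z|=59/4
  updated: d(FZ,N)=57/2, d(FZ,W)=19
2. join FZ+N (d=57/2, Q=-109/2) ⇒ FNZ; edges |FZ|=81/4, |N|=33/4
  updated: d(FNZ,W)=-5/4
3. join FNZ+W (d=-5/4) ⇒ FNWZ; edges |FNZ|=-5/8, |W|=-5/8
final tree: (((F:37/4,Z:59/4):81/4,N:33/4):-5/8,W:-5/8)
total length: 205/4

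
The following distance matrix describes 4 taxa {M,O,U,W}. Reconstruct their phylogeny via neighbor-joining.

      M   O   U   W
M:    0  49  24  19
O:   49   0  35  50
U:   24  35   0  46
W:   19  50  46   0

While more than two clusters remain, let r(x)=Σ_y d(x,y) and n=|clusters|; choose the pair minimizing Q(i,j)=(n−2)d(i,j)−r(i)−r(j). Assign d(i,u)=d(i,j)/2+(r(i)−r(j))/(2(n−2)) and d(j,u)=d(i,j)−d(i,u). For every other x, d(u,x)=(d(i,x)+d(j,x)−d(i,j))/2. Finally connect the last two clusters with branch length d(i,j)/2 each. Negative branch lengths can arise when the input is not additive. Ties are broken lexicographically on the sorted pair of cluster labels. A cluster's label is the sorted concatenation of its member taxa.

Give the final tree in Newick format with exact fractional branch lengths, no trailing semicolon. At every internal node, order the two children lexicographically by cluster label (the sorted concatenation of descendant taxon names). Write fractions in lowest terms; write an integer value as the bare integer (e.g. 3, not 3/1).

step 1: merge (M,W) at d=19, Q=-169; branch lengths M→15/4, W→61/4; new cluster MW
  updated: d(MW,O)=40, d(MW,U)=51/2
step 2: merge (MW,O) at d=40, Q=-201/2; branch lengths MW→61/4, O→99/4; new cluster MOW
  updated: d(MOW,U)=41/4
step 3: merge (MOW,U) at d=41/4; branch lengths MOW→41/8, U→41/8; new cluster MOUW
final tree: (((M:15/4,W:61/4):61/4,O:99/4):41/8,U:41/8)
total length: 277/4

(((M:15/4,W:61/4):61/4,O:99/4):41/8,U:41/8)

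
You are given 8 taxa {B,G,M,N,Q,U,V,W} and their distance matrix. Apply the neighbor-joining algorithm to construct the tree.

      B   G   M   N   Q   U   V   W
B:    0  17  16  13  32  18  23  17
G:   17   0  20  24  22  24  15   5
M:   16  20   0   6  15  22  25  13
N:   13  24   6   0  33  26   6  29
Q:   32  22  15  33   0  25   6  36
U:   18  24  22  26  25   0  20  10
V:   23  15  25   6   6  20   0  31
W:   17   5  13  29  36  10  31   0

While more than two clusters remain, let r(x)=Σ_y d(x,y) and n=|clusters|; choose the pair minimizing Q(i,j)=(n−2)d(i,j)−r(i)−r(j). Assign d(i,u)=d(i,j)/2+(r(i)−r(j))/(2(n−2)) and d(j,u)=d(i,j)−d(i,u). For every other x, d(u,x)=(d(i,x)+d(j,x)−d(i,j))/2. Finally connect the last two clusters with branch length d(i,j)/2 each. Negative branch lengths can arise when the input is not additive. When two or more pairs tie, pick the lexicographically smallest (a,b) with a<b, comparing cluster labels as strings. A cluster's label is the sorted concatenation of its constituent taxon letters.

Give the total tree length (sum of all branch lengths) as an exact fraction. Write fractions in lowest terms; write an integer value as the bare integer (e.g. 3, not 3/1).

463/8

step 1: merge (Q,V) at d=6, Q=-259; branch lengths Q→79/12, V→-7/12; new cluster QV
  updated: d(B,QV)=49/2, d(G,QV)=31/2, d(M,QV)=17, d(N,QV)=33/2, d(QV,U)=39/2, d(QV,W)=61/2
step 2: merge (G,W) at d=5, Q=-185; branch lengths G→13/5, W→12/5; new cluster GW
  updated: d(B,GW)=29/2, d(GW,M)=14, d(GW,N)=24, d(GW,QV)=41/2, d(GW,U)=29/2
step 3: merge (M,N) at d=6, Q=-273/2; branch lengths M→27/16, N→69/16; new cluster MN
  updated: d(B,MN)=23/2, d(GW,MN)=16, d(MN,QV)=55/4, d(MN,U)=21
step 4: merge (MN,QV) at d=55/4, Q=-397/4; branch lengths MN→101/24, QV→229/24; new cluster MNQV
  updated: d(B,MNQV)=89/8, d(GW,MNQV)=91/8, d(MNQV,U)=107/8
step 5: merge (B,MNQV) at d=89/8, Q=-229/4; branch lengths B→15/2, MNQV→29/8; new cluster BMNQV
  updated: d(BMNQV,GW)=59/8, d(BMNQV,U)=81/8
step 6: merge (BMNQV,GW) at d=59/8, Q=-32; branch lengths BMNQV→3/2, GW→47/8; new cluster BGMNQVW
  updated: d(BGMNQVW,U)=69/8
step 7: merge (BGMNQVW,U) at d=69/8; branch lengths BGMNQVW→69/16, U→69/16; new cluster BGMNQUVW
final tree: (((B:15/2,((M:27/16,N:69/16):101/24,(Q:79/12,V:-7/12):229/24):29/8):3/2,(G:13/5,W:12/5):47/8):69/16,U:69/16)
total length: 463/8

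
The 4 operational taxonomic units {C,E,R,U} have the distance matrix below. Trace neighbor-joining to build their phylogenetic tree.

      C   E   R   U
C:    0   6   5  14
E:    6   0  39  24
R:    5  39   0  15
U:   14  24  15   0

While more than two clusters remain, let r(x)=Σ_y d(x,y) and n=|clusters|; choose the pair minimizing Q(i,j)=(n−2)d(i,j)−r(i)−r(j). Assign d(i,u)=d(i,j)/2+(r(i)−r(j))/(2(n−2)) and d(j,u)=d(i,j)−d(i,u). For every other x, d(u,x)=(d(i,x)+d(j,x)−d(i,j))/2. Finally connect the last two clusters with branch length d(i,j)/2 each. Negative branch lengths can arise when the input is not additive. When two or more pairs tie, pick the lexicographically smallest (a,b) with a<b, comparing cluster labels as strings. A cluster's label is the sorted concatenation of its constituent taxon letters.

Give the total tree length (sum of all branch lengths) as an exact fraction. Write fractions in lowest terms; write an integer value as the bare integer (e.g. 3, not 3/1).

iteration 1: select C,E (d=6, Q=-82); attach at lengths (-8, 14); label the merged cluster CE
  updated: d(CE,R)=19, d(CE,U)=16
iteration 2: select CE,R (d=19, Q=-50); attach at lengths (10, 9); label the merged cluster CER
  updated: d(CER,U)=6
iteration 3: select CER,U (d=6); attach at lengths (3, 3); label the merged cluster CERU
final tree: (((C:-8,E:14):10,R:9):3,U:3)
total length: 31

31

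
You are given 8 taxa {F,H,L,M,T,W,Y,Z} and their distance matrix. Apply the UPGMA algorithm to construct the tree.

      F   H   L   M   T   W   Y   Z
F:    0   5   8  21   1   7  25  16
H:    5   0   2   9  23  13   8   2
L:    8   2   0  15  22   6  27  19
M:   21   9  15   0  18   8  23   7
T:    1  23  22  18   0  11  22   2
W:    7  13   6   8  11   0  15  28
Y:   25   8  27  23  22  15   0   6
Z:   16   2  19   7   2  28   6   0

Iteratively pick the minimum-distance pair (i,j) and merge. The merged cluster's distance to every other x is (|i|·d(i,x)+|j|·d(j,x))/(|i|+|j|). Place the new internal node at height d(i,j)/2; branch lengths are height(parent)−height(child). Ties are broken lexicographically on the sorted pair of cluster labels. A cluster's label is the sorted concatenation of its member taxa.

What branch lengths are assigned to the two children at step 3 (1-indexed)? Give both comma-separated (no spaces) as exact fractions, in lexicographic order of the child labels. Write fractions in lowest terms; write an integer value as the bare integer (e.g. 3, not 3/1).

1. join F+T (d=1) ⇒ FT; edges |F|=1/2, |T|=1/2
  updated: d(FT,H)=14, d(FT,L)=15, d(FT,M)=39/2, d(FT,W)=9, d(FT,Y)=47/2, d(FT,Z)=9
2. join H+L (d=2) ⇒ HL; edges |H|=1, |L|=1
  updated: d(FT,HL)=29/2, d(HL,M)=12, d(HL,W)=19/2, d(HL,Y)=35/2, d(HL,Z)=21/2
3. join Y+Z (d=6) ⇒ YZ; edges |Y|=3, |Z|=3
  updated: d(FT,YZ)=65/4, d(HL,YZ)=14, d(M,YZ)=15, d(W,YZ)=43/2
4. join M+W (d=8) ⇒ MW; edges |M|=4, |W|=4
  updated: d(FT,MW)=57/4, d(HL,MW)=43/4, d(MW,YZ)=73/4
5. join HL+MW (d=43/4) ⇒ HLMW; edges |HL|=35/8, |MW|=11/8
  updated: d(FT,HLMW)=115/8, d(HLMW,YZ)=129/8
6. join FT+HLMW (d=115/8) ⇒ FHLMTW; edges |FT|=107/16, |HLMW|=29/16
  updated: d(FHLMTW,YZ)=97/6
7. join FHLMTW+YZ (d=97/6) ⇒ FHLMTWYZ; edges |FHLMTW|=43/48, |YZ|=61/12
final tree: (((F:1/2,T:1/2):107/16,((H:1,L:1):35/8,(M:4,W:4):11/8):29/16):43/48,(Y:3,Z:3):61/12)
total length: 1787/48

3,3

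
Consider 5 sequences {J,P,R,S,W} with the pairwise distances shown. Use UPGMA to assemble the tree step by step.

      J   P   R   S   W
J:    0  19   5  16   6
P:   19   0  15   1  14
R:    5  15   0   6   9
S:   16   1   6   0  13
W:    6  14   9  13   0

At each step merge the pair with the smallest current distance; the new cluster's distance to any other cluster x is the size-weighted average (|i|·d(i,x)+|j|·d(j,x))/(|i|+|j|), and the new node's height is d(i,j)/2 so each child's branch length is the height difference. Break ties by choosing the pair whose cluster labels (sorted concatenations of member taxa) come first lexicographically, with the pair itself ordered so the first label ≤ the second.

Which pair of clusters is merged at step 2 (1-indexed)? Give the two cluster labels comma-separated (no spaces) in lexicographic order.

J,R

1. join P+S (d=1) ⇒ PS; edges |P|=1/2, |S|=1/2
  updated: d(J,PS)=35/2, d(PS,R)=21/2, d(PS,W)=27/2
2. join J+R (d=5) ⇒ JR; edges |J|=5/2, |R|=5/2
  updated: d(JR,PS)=14, d(JR,W)=15/2
3. join JR+W (d=15/2) ⇒ JRW; edges |JR|=5/4, |W|=15/4
  updated: d(JRW,PS)=83/6
4. join JRW+PS (d=83/6) ⇒ JPRSW; edges |JRW|=19/6, |PS|=77/12
final tree: (((J:5/2,R:5/2):5/4,W:15/4):19/6,(P:1/2,S:1/2):77/12)
total length: 247/12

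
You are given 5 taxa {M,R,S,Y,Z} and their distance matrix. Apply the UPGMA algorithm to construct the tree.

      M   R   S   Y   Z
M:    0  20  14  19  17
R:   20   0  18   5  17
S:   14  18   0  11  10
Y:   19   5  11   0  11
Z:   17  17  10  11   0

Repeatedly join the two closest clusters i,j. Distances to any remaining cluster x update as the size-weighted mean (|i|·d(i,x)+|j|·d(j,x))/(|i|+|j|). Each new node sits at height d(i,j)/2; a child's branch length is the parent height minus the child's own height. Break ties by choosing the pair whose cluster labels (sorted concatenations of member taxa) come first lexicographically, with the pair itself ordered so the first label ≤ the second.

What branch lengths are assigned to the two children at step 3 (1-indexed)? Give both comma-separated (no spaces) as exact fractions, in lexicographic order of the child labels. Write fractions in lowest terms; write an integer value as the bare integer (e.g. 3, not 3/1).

step 1: merge (R,Y) at d=5; branch lengths R→5/2, Y→5/2; new cluster RY
  updated: d(M,RY)=39/2, d(RY,S)=29/2, d(RY,Z)=14
step 2: merge (S,Z) at d=10; branch lengths S→5, Z→5; new cluster SZ
  updated: d(M,SZ)=31/2, d(RY,SZ)=57/4
step 3: merge (RY,SZ) at d=57/4; branch lengths RY→37/8, SZ→17/8; new cluster RSYZ
  updated: d(M,RSYZ)=35/2
step 4: merge (M,RSYZ) at d=35/2; branch lengths M→35/4, RSYZ→13/8; new cluster MRSYZ
final tree: (M:35/4,((R:5/2,Y:5/2):37/8,(S:5,Z:5):17/8):13/8)
total length: 257/8

37/8,17/8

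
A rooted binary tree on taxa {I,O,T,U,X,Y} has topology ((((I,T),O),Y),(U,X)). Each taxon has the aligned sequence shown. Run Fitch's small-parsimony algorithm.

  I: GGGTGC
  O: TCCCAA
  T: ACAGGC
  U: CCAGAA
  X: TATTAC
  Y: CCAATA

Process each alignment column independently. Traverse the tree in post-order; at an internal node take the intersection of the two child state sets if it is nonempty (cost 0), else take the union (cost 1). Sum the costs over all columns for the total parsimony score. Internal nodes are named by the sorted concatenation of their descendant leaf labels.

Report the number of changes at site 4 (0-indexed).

[col 0] IT: children I:{G}, T:{A} ∪→ {A,G}; cost 1
[col 0] IOT: children IT:{A,G}, O:{T} ∪→ {A,G,T}; cost 1
[col 0] IOTY: children IOT:{A,G,T}, Y:{C} ∪→ {A,C,G,T}; cost 1
[col 0] UX: children U:{C}, X:{T} ∪→ {C,T}; cost 1
[col 0] IOTUXY: children IOTY:{A,C,G,T}, UX:{C,T} ∩→ {C,T}; cost 0
[col 1] IT: children I:{G}, T:{C} ∪→ {C,G}; cost 1
[col 1] IOT: children IT:{C,G}, O:{C} ∩→ {C}; cost 0
[col 1] IOTY: children IOT:{C}, Y:{C} ∩→ {C}; cost 0
[col 1] UX: children U:{C}, X:{A} ∪→ {A,C}; cost 1
[col 1] IOTUXY: children IOTY:{C}, UX:{A,C} ∩→ {C}; cost 0
[col 2] IT: children I:{G}, T:{A} ∪→ {A,G}; cost 1
[col 2] IOT: children IT:{A,G}, O:{C} ∪→ {A,C,G}; cost 1
[col 2] IOTY: children IOT:{A,C,G}, Y:{A} ∩→ {A}; cost 0
[col 2] UX: children U:{A}, X:{T} ∪→ {A,T}; cost 1
[col 2] IOTUXY: children IOTY:{A}, UX:{A,T} ∩→ {A}; cost 0
[col 3] IT: children I:{T}, T:{G} ∪→ {G,T}; cost 1
[col 3] IOT: children IT:{G,T}, O:{C} ∪→ {C,G,T}; cost 1
[col 3] IOTY: children IOT:{C,G,T}, Y:{A} ∪→ {A,C,G,T}; cost 1
[col 3] UX: children U:{G}, X:{T} ∪→ {G,T}; cost 1
[col 3] IOTUXY: children IOTY:{A,C,G,T}, UX:{G,T} ∩→ {G,T}; cost 0
[col 4] IT: children I:{G}, T:{G} ∩→ {G}; cost 0
[col 4] IOT: children IT:{G}, O:{A} ∪→ {A,G}; cost 1
[col 4] IOTY: children IOT:{A,G}, Y:{T} ∪→ {A,G,T}; cost 1
[col 4] UX: children U:{A}, X:{A} ∩→ {A}; cost 0
[col 4] IOTUXY: children IOTY:{A,G,T}, UX:{A} ∩→ {A}; cost 0
[col 5] IT: children I:{C}, T:{C} ∩→ {C}; cost 0
[col 5] IOT: children IT:{C}, O:{A} ∪→ {A,C}; cost 1
[col 5] IOTY: children IOT:{A,C}, Y:{A} ∩→ {A}; cost 0
[col 5] UX: children U:{A}, X:{C} ∪→ {A,C}; cost 1
[col 5] IOTUXY: children IOTY:{A}, UX:{A,C} ∩→ {A}; cost 0
per-site changes: [4, 2, 3, 4, 2, 2]; total = 17

2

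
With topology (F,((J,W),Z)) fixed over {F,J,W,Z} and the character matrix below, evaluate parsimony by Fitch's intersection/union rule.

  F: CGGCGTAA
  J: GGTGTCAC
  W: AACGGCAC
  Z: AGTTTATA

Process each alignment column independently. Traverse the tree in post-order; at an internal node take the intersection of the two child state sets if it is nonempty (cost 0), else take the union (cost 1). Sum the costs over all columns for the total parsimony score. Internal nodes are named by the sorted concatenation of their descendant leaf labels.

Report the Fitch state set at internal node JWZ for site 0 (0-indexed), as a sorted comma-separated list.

A

JW@0: {G} ∪ {A} = {A,G} (union, +1)
JWZ@0: {A,G} ∩ {A} = {A} (intersection, +0)
FJWZ@0: {C} ∪ {A} = {A,C} (union, +1)
JW@1: {G} ∪ {A} = {A,G} (union, +1)
JWZ@1: {A,G} ∩ {G} = {G} (intersection, +0)
FJWZ@1: {G} ∩ {G} = {G} (intersection, +0)
JW@2: {T} ∪ {C} = {C,T} (union, +1)
JWZ@2: {C,T} ∩ {T} = {T} (intersection, +0)
FJWZ@2: {G} ∪ {T} = {G,T} (union, +1)
JW@3: {G} ∩ {G} = {G} (intersection, +0)
JWZ@3: {G} ∪ {T} = {G,T} (union, +1)
FJWZ@3: {C} ∪ {G,T} = {C,G,T} (union, +1)
JW@4: {T} ∪ {G} = {G,T} (union, +1)
JWZ@4: {G,T} ∩ {T} = {T} (intersection, +0)
FJWZ@4: {G} ∪ {T} = {G,T} (union, +1)
JW@5: {C} ∩ {C} = {C} (intersection, +0)
JWZ@5: {C} ∪ {A} = {A,C} (union, +1)
FJWZ@5: {T} ∪ {A,C} = {A,C,T} (union, +1)
JW@6: {A} ∩ {A} = {A} (intersection, +0)
JWZ@6: {A} ∪ {T} = {A,T} (union, +1)
FJWZ@6: {A} ∩ {A,T} = {A} (intersection, +0)
JW@7: {C} ∩ {C} = {C} (intersection, +0)
JWZ@7: {C} ∪ {A} = {A,C} (union, +1)
FJWZ@7: {A} ∩ {A,C} = {A} (intersection, +0)
per-site changes: [2, 1, 2, 2, 2, 2, 1, 1]; total = 13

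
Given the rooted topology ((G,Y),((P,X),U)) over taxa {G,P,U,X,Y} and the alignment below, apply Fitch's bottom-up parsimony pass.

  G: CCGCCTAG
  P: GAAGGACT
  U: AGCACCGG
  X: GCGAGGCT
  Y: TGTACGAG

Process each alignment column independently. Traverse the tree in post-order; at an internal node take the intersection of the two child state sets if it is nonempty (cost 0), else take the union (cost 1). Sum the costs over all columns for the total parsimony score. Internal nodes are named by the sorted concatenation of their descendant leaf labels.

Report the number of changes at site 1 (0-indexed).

site 0, node GY: G={C} ∪ Y={T} → {C,T} (+1)
site 0, node PX: P={G} ∩ X={G} → {G} (+0)
site 0, node PUX: PX={G} ∪ U={A} → {A,G} (+1)
site 0, node GPUXY: GY={C,T} ∪ PUX={A,G} → {A,C,G,T} (+1)
site 1, node GY: G={C} ∪ Y={G} → {C,G} (+1)
site 1, node PX: P={A} ∪ X={C} → {A,C} (+1)
site 1, node PUX: PX={A,C} ∪ U={G} → {A,C,G} (+1)
site 1, node GPUXY: GY={C,G} ∩ PUX={A,C,G} → {C,G} (+0)
site 2, node GY: G={G} ∪ Y={T} → {G,T} (+1)
site 2, node PX: P={A} ∪ X={G} → {A,G} (+1)
site 2, node PUX: PX={A,G} ∪ U={C} → {A,C,G} (+1)
site 2, node GPUXY: GY={G,T} ∩ PUX={A,C,G} → {G} (+0)
site 3, node GY: G={C} ∪ Y={A} → {A,C} (+1)
site 3, node PX: P={G} ∪ X={A} → {A,G} (+1)
site 3, node PUX: PX={A,G} ∩ U={A} → {A} (+0)
site 3, node GPUXY: GY={A,C} ∩ PUX={A} → {A} (+0)
site 4, node GY: G={C} ∩ Y={C} → {C} (+0)
site 4, node PX: P={G} ∩ X={G} → {G} (+0)
site 4, node PUX: PX={G} ∪ U={C} → {C,G} (+1)
site 4, node GPUXY: GY={C} ∩ PUX={C,G} → {C} (+0)
site 5, node GY: G={T} ∪ Y={G} → {G,T} (+1)
site 5, node PX: P={A} ∪ X={G} → {A,G} (+1)
site 5, node PUX: PX={A,G} ∪ U={C} → {A,C,G} (+1)
site 5, node GPUXY: GY={G,T} ∩ PUX={A,C,G} → {G} (+0)
site 6, node GY: G={A} ∩ Y={A} → {A} (+0)
site 6, node PX: P={C} ∩ X={C} → {C} (+0)
site 6, node PUX: PX={C} ∪ U={G} → {C,G} (+1)
site 6, node GPUXY: GY={A} ∪ PUX={C,G} → {A,C,G} (+1)
site 7, node GY: G={G} ∩ Y={G} → {G} (+0)
site 7, node PX: P={T} ∩ X={T} → {T} (+0)
site 7, node PUX: PX={T} ∪ U={G} → {G,T} (+1)
site 7, node GPUXY: GY={G} ∩ PUX={G,T} → {G} (+0)
per-site changes: [3, 3, 3, 2, 1, 3, 2, 1]; total = 18

3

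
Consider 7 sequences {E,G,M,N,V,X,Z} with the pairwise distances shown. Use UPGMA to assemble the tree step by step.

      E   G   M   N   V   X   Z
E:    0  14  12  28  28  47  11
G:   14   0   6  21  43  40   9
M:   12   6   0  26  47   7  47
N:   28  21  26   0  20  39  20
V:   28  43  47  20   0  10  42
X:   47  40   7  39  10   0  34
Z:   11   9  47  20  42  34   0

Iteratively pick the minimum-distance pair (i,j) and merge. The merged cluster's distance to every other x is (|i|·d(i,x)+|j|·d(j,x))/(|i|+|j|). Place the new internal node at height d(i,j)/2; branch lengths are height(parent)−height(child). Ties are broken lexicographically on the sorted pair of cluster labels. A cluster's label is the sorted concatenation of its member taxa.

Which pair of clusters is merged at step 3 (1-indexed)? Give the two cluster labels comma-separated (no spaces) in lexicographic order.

iteration 1: select G,M (d=6); attach at lengths (3, 3); label the merged cluster GM
  updated: d(E,GM)=13, d(GM,N)=47/2, d(GM,V)=45, d(GM,X)=47/2, d(GM,Z)=28
iteration 2: select V,X (d=10); attach at lengths (5, 5); label the merged cluster VX
  updated: d(E,VX)=75/2, d(GM,VX)=137/4, d(N,VX)=59/2, d(VX,Z)=38
iteration 3: select E,Z (d=11); attach at lengths (11/2, 11/2); label the merged cluster EZ
  updated: d(EZ,GM)=41/2, d(EZ,N)=24, d(EZ,VX)=151/4
iteration 4: select EZ,GM (d=41/2); attach at lengths (19/4, 29/4); label the merged cluster EGMZ
  updated: d(EGMZ,N)=95/4, d(EGMZ,VX)=36
iteration 5: select EGMZ,N (d=95/4); attach at lengths (13/8, 95/8); label the merged cluster EGMNZ
  updated: d(EGMNZ,VX)=347/10
iteration 6: select EGMNZ,VX (d=347/10); attach at lengths (219/40, 247/20); label the merged cluster EGMNVXZ
final tree: ((((E:11/2,Z:11/2):19/4,(G:3,M:3):29/4):13/8,N:95/8):219/40,(V:5,X:5):247/20)
total length: 2813/40

E,Z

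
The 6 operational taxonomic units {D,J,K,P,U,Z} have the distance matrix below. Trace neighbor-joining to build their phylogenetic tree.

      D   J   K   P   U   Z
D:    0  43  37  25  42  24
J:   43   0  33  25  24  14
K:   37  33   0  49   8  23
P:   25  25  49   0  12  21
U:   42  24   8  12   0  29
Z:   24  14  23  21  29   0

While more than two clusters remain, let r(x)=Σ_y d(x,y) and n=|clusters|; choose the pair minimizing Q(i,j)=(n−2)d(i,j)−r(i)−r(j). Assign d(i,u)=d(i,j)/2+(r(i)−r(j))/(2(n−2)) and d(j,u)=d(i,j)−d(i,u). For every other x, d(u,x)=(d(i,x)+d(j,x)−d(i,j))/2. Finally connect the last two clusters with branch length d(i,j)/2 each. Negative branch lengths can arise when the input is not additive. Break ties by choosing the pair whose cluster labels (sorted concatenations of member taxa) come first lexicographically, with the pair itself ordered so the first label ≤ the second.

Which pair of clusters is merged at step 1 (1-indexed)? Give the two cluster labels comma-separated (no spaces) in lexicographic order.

iteration 1: select K,U (d=8, Q=-233); attach at lengths (67/8, -3/8); label the merged cluster KU
  updated: d(D,KU)=71/2, d(J,KU)=49/2, d(KU,P)=53/2, d(KU,Z)=22
iteration 2: select D,P (d=25, Q=-150); attach at lengths (35/2, 15/2); label the merged cluster DP
  updated: d(DP,J)=43/2, d(DP,KU)=37/2, d(DP,Z)=10
iteration 3: select DP,KU (d=37/2, Q=-78); attach at lengths (11/2, 13); label the merged cluster DKPU
  updated: d(DKPU,J)=55/4, d(DKPU,Z)=27/4
iteration 4: select DKPU,J (d=55/4, Q=-69/2); attach at lengths (13/4, 21/2); label the merged cluster DJKPU
  updated: d(DJKPU,Z)=7/2
iteration 5: select DJKPU,Z (d=7/2); attach at lengths (7/4, 7/4); label the merged cluster DJKPUZ
final tree: ((((D:35/2,P:15/2):11/2,(K:67/8,U:-3/8):13):13/4,J:21/2):7/4,Z:7/4)
total length: 275/4

K,U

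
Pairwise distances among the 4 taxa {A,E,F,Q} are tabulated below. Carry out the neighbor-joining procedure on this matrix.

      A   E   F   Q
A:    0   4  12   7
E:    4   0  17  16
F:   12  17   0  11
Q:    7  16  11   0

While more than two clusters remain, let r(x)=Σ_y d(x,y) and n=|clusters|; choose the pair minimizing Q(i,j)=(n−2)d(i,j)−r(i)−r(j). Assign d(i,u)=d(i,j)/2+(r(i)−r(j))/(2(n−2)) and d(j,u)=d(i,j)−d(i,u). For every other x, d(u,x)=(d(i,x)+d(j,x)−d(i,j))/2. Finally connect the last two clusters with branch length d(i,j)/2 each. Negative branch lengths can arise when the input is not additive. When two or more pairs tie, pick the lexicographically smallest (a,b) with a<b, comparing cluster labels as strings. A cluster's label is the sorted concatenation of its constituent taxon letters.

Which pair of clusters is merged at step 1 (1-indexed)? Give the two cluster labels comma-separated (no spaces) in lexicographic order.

step 1: merge (A,E) at d=4, Q=-52; branch lengths A→-3/2, E→11/2; new cluster AE
  updated: d(AE,F)=25/2, d(AE,Q)=19/2
step 2: merge (AE,F) at d=25/2, Q=-33; branch lengths AE→11/2, F→7; new cluster AEF
  updated: d(AEF,Q)=4
step 3: merge (AEF,Q) at d=4; branch lengths AEF→2, Q→2; new cluster AEFQ
final tree: (((A:-3/2,E:11/2):11/2,F:7):2,Q:2)
total length: 41/2

A,E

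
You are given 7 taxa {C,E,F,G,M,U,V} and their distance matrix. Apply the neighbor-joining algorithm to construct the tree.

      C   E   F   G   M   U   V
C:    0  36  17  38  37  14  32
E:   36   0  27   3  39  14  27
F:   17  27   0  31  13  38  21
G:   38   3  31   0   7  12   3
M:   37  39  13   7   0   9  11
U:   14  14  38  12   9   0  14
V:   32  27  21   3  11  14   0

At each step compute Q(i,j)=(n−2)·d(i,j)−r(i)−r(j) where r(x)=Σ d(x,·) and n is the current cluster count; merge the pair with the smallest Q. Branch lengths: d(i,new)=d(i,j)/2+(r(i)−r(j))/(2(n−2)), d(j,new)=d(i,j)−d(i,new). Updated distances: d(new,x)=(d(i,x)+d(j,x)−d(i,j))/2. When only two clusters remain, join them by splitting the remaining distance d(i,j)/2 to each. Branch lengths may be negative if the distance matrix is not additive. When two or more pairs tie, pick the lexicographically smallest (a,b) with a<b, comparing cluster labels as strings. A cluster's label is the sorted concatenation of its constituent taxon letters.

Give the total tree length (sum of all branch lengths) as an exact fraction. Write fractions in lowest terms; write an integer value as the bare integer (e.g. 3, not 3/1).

iteration 1: select C,F (d=17, Q=-236); attach at lengths (56/5, 29/5); label the merged cluster CF
  updated: d(CF,E)=23, d(CF,G)=26, d(CF,M)=33/2, d(CF,U)=35/2, d(CF,V)=18
iteration 2: select E,G (d=3, Q=-145); attach at lengths (67/8, -43/8); label the merged cluster EG
  updated: d(CF,EG)=23, d(EG,M)=43/2, d(EG,U)=23/2, d(EG,V)=27/2
iteration 3: select EG,U (d=23/2, Q=-87); attach at lengths (26/3, 17/6); label the merged cluster EGU
  updated: d(CF,EGU)=29/2, d(EGU,M)=19/2, d(EGU,V)=8
iteration 4: select CF,M (d=33/2, Q=-53); attach at lengths (45/4, 21/4); label the merged cluster CFM
  updated: d(CFM,EGU)=15/4, d(CFM,V)=25/4
iteration 5: select CFM,EGU (d=15/4, Q=-18); attach at lengths (1, 11/4); label the merged cluster CEFGMU
  updated: d(CEFGMU,V)=21/4
iteration 6: select CEFGMU,V (d=21/4); attach at lengths (21/8, 21/8); label the merged cluster CEFGMUV
final tree: ((((C:56/5,F:29/5):45/4,M:21/4):1,((E:67/8,G:-43/8):26/3,U:17/6):11/4):21/8,V:21/8)
total length: 57

57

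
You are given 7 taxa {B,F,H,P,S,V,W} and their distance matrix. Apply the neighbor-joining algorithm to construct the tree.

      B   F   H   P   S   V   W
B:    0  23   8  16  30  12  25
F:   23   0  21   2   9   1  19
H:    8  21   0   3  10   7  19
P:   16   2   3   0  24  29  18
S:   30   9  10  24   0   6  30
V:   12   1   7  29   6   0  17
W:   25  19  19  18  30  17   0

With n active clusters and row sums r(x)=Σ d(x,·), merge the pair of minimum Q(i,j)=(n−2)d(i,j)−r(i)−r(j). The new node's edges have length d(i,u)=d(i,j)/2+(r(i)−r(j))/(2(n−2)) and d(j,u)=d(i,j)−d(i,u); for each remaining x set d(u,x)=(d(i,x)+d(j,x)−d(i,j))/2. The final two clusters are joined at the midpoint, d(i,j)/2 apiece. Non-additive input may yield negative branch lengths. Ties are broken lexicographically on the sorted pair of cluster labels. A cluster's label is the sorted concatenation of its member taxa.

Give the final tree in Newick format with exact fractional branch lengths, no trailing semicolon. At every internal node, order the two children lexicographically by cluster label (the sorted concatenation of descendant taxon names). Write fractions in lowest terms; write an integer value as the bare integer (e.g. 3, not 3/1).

step 1: merge (F,P) at d=2, Q=-157; branch lengths F→-7/10, P→27/10; new cluster FP
  updated: d(B,FP)=37/2, d(FP,H)=11, d(FP,S)=31/2, d(FP,V)=14, d(FP,W)=35/2
step 2: merge (S,V) at d=6, Q=-247/2; branch lengths S→119/16, V→-23/16; new cluster SV
  updated: d(B,SV)=18, d(FP,SV)=47/4, d(H,SV)=11/2, d(SV,W)=41/2
step 3: merge (B,H) at d=8, Q=-89; branch lengths B→25/3, H→-1/3; new cluster BH
  updated: d(BH,FP)=43/4, d(BH,SV)=31/4, d(BH,W)=18
step 4: merge (BH,SV) at d=31/4, Q=-61; branch lengths BH→3, SV→19/4; new cluster BHSV
  updated: d(BHSV,FP)=59/8, d(BHSV,W)=123/8
step 5: merge (BHSV,FP) at d=59/8, Q=-161/4; branch lengths BHSV→21/8, FP→19/4; new cluster BFHPSV
  updated: d(BFHPSV,W)=51/4
step 6: merge (BFHPSV,W) at d=51/4; branch lengths BFHPSV→51/8, W→51/8; new cluster BFHPSVW
final tree: ((((B:25/3,H:-1/3):3,(S:119/16,V:-23/16):19/4):21/8,(F:-7/10,P:27/10):19/4):51/8,W:51/8)
total length: 351/8

((((B:25/3,H:-1/3):3,(S:119/16,V:-23/16):19/4):21/8,(F:-7/10,P:27/10):19/4):51/8,W:51/8)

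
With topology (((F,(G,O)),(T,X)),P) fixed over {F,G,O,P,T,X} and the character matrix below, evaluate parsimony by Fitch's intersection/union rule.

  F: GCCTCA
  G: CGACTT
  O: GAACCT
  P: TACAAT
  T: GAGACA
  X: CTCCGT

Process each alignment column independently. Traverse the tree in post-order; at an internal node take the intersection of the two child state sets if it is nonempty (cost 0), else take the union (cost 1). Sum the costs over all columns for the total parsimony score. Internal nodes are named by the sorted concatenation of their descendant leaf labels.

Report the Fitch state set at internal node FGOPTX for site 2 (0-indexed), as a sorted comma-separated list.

GO@0: {C} ∪ {G} = {C,G} (union, +1)
FGO@0: {G} ∩ {C,G} = {G} (intersection, +0)
TX@0: {G} ∪ {C} = {C,G} (union, +1)
FGOTX@0: {G} ∩ {C,G} = {G} (intersection, +0)
FGOPTX@0: {G} ∪ {T} = {G,T} (union, +1)
GO@1: {G} ∪ {A} = {A,G} (union, +1)
FGO@1: {C} ∪ {A,G} = {A,C,G} (union, +1)
TX@1: {A} ∪ {T} = {A,T} (union, +1)
FGOTX@1: {A,C,G} ∩ {A,T} = {A} (intersection, +0)
FGOPTX@1: {A} ∩ {A} = {A} (intersection, +0)
GO@2: {A} ∩ {A} = {A} (intersection, +0)
FGO@2: {C} ∪ {A} = {A,C} (union, +1)
TX@2: {G} ∪ {C} = {C,G} (union, +1)
FGOTX@2: {A,C} ∩ {C,G} = {C} (intersection, +0)
FGOPTX@2: {C} ∩ {C} = {C} (intersection, +0)
GO@3: {C} ∩ {C} = {C} (intersection, +0)
FGO@3: {T} ∪ {C} = {C,T} (union, +1)
TX@3: {A} ∪ {C} = {A,C} (union, +1)
FGOTX@3: {C,T} ∩ {A,C} = {C} (intersection, +0)
FGOPTX@3: {C} ∪ {A} = {A,C} (union, +1)
GO@4: {T} ∪ {C} = {C,T} (union, +1)
FGO@4: {C} ∩ {C,T} = {C} (intersection, +0)
TX@4: {C} ∪ {G} = {C,G} (union, +1)
FGOTX@4: {C} ∩ {C,G} = {C} (intersection, +0)
FGOPTX@4: {C} ∪ {A} = {A,C} (union, +1)
GO@5: {T} ∩ {T} = {T} (intersection, +0)
FGO@5: {A} ∪ {T} = {A,T} (union, +1)
TX@5: {A} ∪ {T} = {A,T} (union, +1)
FGOTX@5: {A,T} ∩ {A,T} = {A,T} (intersection, +0)
FGOPTX@5: {A,T} ∩ {T} = {T} (intersection, +0)
per-site changes: [3, 3, 2, 3, 3, 2]; total = 16

C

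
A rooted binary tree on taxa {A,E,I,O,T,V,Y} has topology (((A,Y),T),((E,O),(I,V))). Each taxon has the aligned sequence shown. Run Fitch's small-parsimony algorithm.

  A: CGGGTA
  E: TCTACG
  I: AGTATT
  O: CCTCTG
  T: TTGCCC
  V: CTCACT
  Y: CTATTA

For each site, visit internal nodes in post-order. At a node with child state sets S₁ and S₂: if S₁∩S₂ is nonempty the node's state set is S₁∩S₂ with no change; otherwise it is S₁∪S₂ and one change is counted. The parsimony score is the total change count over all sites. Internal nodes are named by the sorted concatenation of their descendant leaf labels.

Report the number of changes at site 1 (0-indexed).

3

AY@0: {C} ∩ {C} = {C} (intersection, +0)
ATY@0: {C} ∪ {T} = {C,T} (union, +1)
EO@0: {T} ∪ {C} = {C,T} (union, +1)
IV@0: {A} ∪ {C} = {A,C} (union, +1)
EIOV@0: {C,T} ∩ {A,C} = {C} (intersection, +0)
AEIOTVY@0: {C,T} ∩ {C} = {C} (intersection, +0)
AY@1: {G} ∪ {T} = {G,T} (union, +1)
ATY@1: {G,T} ∩ {T} = {T} (intersection, +0)
EO@1: {C} ∩ {C} = {C} (intersection, +0)
IV@1: {G} ∪ {T} = {G,T} (union, +1)
EIOV@1: {C} ∪ {G,T} = {C,G,T} (union, +1)
AEIOTVY@1: {T} ∩ {C,G,T} = {T} (intersection, +0)
AY@2: {G} ∪ {A} = {A,G} (union, +1)
ATY@2: {A,G} ∩ {G} = {G} (intersection, +0)
EO@2: {T} ∩ {T} = {T} (intersection, +0)
IV@2: {T} ∪ {C} = {C,T} (union, +1)
EIOV@2: {T} ∩ {C,T} = {T} (intersection, +0)
AEIOTVY@2: {G} ∪ {T} = {G,T} (union, +1)
AY@3: {G} ∪ {T} = {G,T} (union, +1)
ATY@3: {G,T} ∪ {C} = {C,G,T} (union, +1)
EO@3: {A} ∪ {C} = {A,C} (union, +1)
IV@3: {A} ∩ {A} = {A} (intersection, +0)
EIOV@3: {A,C} ∩ {A} = {A} (intersection, +0)
AEIOTVY@3: {C,G,T} ∪ {A} = {A,C,G,T} (union, +1)
AY@4: {T} ∩ {T} = {T} (intersection, +0)
ATY@4: {T} ∪ {C} = {C,T} (union, +1)
EO@4: {C} ∪ {T} = {C,T} (union, +1)
IV@4: {T} ∪ {C} = {C,T} (union, +1)
EIOV@4: {C,T} ∩ {C,T} = {C,T} (intersection, +0)
AEIOTVY@4: {C,T} ∩ {C,T} = {C,T} (intersection, +0)
AY@5: {A} ∩ {A} = {A} (intersection, +0)
ATY@5: {A} ∪ {C} = {A,C} (union, +1)
EO@5: {G} ∩ {G} = {G} (intersection, +0)
IV@5: {T} ∩ {T} = {T} (intersection, +0)
EIOV@5: {G} ∪ {T} = {G,T} (union, +1)
AEIOTVY@5: {A,C} ∪ {G,T} = {A,C,G,T} (union, +1)
per-site changes: [3, 3, 3, 4, 3, 3]; total = 19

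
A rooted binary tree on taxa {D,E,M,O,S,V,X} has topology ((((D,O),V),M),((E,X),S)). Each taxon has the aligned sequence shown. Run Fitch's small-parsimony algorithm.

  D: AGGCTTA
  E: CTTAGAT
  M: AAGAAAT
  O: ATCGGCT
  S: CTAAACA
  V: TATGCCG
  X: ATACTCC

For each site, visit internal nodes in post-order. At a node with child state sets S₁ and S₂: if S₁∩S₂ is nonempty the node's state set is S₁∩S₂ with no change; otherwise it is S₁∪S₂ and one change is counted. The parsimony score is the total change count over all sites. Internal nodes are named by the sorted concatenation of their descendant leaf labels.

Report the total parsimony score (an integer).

site 0, node DO: D={A} ∩ O={A} → {A} (+0)
site 0, node DOV: DO={A} ∪ V={T} → {A,T} (+1)
site 0, node DMOV: DOV={A,T} ∩ M={A} → {A} (+0)
site 0, node EX: E={C} ∪ X={A} → {A,C} (+1)
site 0, node ESX: EX={A,C} ∩ S={C} → {C} (+0)
site 0, node DEMOSVX: DMOV={A} ∪ ESX={C} → {A,C} (+1)
site 1, node DO: D={G} ∪ O={T} → {G,T} (+1)
site 1, node DOV: DO={G,T} ∪ V={A} → {A,G,T} (+1)
site 1, node DMOV: DOV={A,G,T} ∩ M={A} → {A} (+0)
site 1, node EX: E={T} ∩ X={T} → {T} (+0)
site 1, node ESX: EX={T} ∩ S={T} → {T} (+0)
site 1, node DEMOSVX: DMOV={A} ∪ ESX={T} → {A,T} (+1)
site 2, node DO: D={G} ∪ O={C} → {C,G} (+1)
site 2, node DOV: DO={C,G} ∪ V={T} → {C,G,T} (+1)
site 2, node DMOV: DOV={C,G,T} ∩ M={G} → {G} (+0)
site 2, node EX: E={T} ∪ X={A} → {A,T} (+1)
site 2, node ESX: EX={A,T} ∩ S={A} → {A} (+0)
site 2, node DEMOSVX: DMOV={G} ∪ ESX={A} → {A,G} (+1)
site 3, node DO: D={C} ∪ O={G} → {C,G} (+1)
site 3, node DOV: DO={C,G} ∩ V={G} → {G} (+0)
site 3, node DMOV: DOV={G} ∪ M={A} → {A,G} (+1)
site 3, node EX: E={A} ∪ X={C} → {A,C} (+1)
site 3, node ESX: EX={A,C} ∩ S={A} → {A} (+0)
site 3, node DEMOSVX: DMOV={A,G} ∩ ESX={A} → {A} (+0)
site 4, node DO: D={T} ∪ O={G} → {G,T} (+1)
site 4, node DOV: DO={G,T} ∪ V={C} → {C,G,T} (+1)
site 4, node DMOV: DOV={C,G,T} ∪ M={A} → {A,C,G,T} (+1)
site 4, node EX: E={G} ∪ X={T} → {G,T} (+1)
site 4, node ESX: EX={G,T} ∪ S={A} → {A,G,T} (+1)
site 4, node DEMOSVX: DMOV={A,C,G,T} ∩ ESX={A,G,T} → {A,G,T} (+0)
site 5, node DO: D={T} ∪ O={C} → {C,T} (+1)
site 5, node DOV: DO={C,T} ∩ V={C} → {C} (+0)
site 5, node DMOV: DOV={C} ∪ M={A} → {A,C} (+1)
site 5, node EX: E={A} ∪ X={C} → {A,C} (+1)
site 5, node ESX: EX={A,C} ∩ S={C} → {C} (+0)
site 5, node DEMOSVX: DMOV={A,C} ∩ ESX={C} → {C} (+0)
site 6, node DO: D={A} ∪ O={T} → {A,T} (+1)
site 6, node DOV: DO={A,T} ∪ V={G} → {A,G,T} (+1)
site 6, node DMOV: DOV={A,G,T} ∩ M={T} → {T} (+0)
site 6, node EX: E={T} ∪ X={C} → {C,T} (+1)
site 6, node ESX: EX={C,T} ∪ S={A} → {A,C,T} (+1)
site 6, node DEMOSVX: DMOV={T} ∩ ESX={A,C,T} → {T} (+0)
per-site changes: [3, 3, 4, 3, 5, 3, 4]; total = 25

25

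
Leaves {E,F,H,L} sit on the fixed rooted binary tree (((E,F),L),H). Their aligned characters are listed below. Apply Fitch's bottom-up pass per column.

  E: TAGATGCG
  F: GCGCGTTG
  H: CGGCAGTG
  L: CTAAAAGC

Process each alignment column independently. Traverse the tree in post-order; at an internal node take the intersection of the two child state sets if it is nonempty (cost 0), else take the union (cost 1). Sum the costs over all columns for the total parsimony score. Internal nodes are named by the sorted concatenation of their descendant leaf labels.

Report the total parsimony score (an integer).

[col 0] EF: children E:{T}, F:{G} ∪→ {G,T}; cost 1
[col 0] EFL: children EF:{G,T}, L:{C} ∪→ {C,G,T}; cost 1
[col 0] EFHL: children EFL:{C,G,T}, H:{C} ∩→ {C}; cost 0
[col 1] EF: children E:{A}, F:{C} ∪→ {A,C}; cost 1
[col 1] EFL: children EF:{A,C}, L:{T} ∪→ {A,C,T}; cost 1
[col 1] EFHL: children EFL:{A,C,T}, H:{G} ∪→ {A,C,G,T}; cost 1
[col 2] EF: children E:{G}, F:{G} ∩→ {G}; cost 0
[col 2] EFL: children EF:{G}, L:{A} ∪→ {A,G}; cost 1
[col 2] EFHL: children EFL:{A,G}, H:{G} ∩→ {G}; cost 0
[col 3] EF: children E:{A}, F:{C} ∪→ {A,C}; cost 1
[col 3] EFL: children EF:{A,C}, L:{A} ∩→ {A}; cost 0
[col 3] EFHL: children EFL:{A}, H:{C} ∪→ {A,C}; cost 1
[col 4] EF: children E:{T}, F:{G} ∪→ {G,T}; cost 1
[col 4] EFL: children EF:{G,T}, L:{A} ∪→ {A,G,T}; cost 1
[col 4] EFHL: children EFL:{A,G,T}, H:{A} ∩→ {A}; cost 0
[col 5] EF: children E:{G}, F:{T} ∪→ {G,T}; cost 1
[col 5] EFL: children EF:{G,T}, L:{A} ∪→ {A,G,T}; cost 1
[col 5] EFHL: children EFL:{A,G,T}, H:{G} ∩→ {G}; cost 0
[col 6] EF: children E:{C}, F:{T} ∪→ {C,T}; cost 1
[col 6] EFL: children EF:{C,T}, L:{G} ∪→ {C,G,T}; cost 1
[col 6] EFHL: children EFL:{C,G,T}, H:{T} ∩→ {T}; cost 0
[col 7] EF: children E:{G}, F:{G} ∩→ {G}; cost 0
[col 7] EFL: children EF:{G}, L:{C} ∪→ {C,G}; cost 1
[col 7] EFHL: children EFL:{C,G}, H:{G} ∩→ {G}; cost 0
per-site changes: [2, 3, 1, 2, 2, 2, 2, 1]; total = 15

15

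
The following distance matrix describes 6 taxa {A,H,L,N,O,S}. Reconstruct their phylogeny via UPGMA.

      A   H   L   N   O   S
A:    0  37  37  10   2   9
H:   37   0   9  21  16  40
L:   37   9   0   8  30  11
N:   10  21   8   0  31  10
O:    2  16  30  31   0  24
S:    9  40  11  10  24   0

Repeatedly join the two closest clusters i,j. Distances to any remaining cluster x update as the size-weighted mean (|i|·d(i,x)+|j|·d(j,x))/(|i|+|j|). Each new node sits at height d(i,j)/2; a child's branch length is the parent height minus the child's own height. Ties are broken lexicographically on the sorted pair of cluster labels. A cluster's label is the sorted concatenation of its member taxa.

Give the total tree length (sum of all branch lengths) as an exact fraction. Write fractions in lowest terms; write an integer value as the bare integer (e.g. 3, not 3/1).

step 1: merge (A,O) at d=2; branch lengths A→1, O→1; new cluster AO
  updated: d(AO,H)=53/2, d(AO,L)=67/2, d(AO,N)=41/2, d(AO,S)=33/2
step 2: merge (L,N) at d=8; branch lengths L→4, N→4; new cluster LN
  updated: d(AO,LN)=27, d(H,LN)=15, d(LN,S)=21/2
step 3: merge (LN,S) at d=21/2; branch lengths LN→5/4, S→21/4; new cluster LNS
  updated: d(AO,LNS)=47/2, d(H,LNS)=70/3
step 4: merge (H,LNS) at d=70/3; branch lengths H→35/3, LNS→77/12; new cluster HLNS
  updated: d(AO,HLNS)=97/4
step 5: merge (AO,HLNS) at d=97/4; branch lengths AO→89/8, HLNS→11/24; new cluster AHLNOS
final tree: ((A:1,O:1):89/8,(H:35/3,((L:4,N:4):5/4,S:21/4):77/12):11/24)
total length: 277/6

277/6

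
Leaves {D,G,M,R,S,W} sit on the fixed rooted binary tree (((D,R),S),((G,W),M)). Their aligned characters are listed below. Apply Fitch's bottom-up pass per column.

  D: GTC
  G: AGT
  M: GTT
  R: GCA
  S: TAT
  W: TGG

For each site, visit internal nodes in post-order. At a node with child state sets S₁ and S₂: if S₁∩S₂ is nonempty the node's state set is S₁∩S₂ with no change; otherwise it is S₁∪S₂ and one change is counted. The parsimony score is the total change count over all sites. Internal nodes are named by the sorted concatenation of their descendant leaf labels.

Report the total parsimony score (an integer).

9

DR@0: {G} ∩ {G} = {G} (intersection, +0)
DRS@0: {G} ∪ {T} = {G,T} (union, +1)
GW@0: {A} ∪ {T} = {A,T} (union, +1)
GMW@0: {A,T} ∪ {G} = {A,G,T} (union, +1)
DGMRSW@0: {G,T} ∩ {A,G,T} = {G,T} (intersection, +0)
DR@1: {T} ∪ {C} = {C,T} (union, +1)
DRS@1: {C,T} ∪ {A} = {A,C,T} (union, +1)
GW@1: {G} ∩ {G} = {G} (intersection, +0)
GMW@1: {G} ∪ {T} = {G,T} (union, +1)
DGMRSW@1: {A,C,T} ∩ {G,T} = {T} (intersection, +0)
DR@2: {C} ∪ {A} = {A,C} (union, +1)
DRS@2: {A,C} ∪ {T} = {A,C,T} (union, +1)
GW@2: {T} ∪ {G} = {G,T} (union, +1)
GMW@2: {G,T} ∩ {T} = {T} (intersection, +0)
DGMRSW@2: {A,C,T} ∩ {T} = {T} (intersection, +0)
per-site changes: [3, 3, 3]; total = 9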